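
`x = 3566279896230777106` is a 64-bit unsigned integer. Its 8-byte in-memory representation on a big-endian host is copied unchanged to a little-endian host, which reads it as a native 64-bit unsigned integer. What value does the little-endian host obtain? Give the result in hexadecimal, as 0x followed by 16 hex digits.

3566279896230777106 in 64-bit hexadecimal is 0x317DF8ABB073D112.
Stored big-endian, the bytes at ascending addresses are 31 7D F8 AB B0 73 D1 12.
Read back as little-endian, the first byte is least significant, giving 0x12D173B0ABF87D31.

0x12D173B0ABF87D31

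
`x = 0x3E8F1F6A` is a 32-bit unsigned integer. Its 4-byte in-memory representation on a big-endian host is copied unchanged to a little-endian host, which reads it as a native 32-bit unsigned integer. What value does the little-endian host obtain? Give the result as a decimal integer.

Stored big-endian, the bytes at ascending addresses are 3E 8F 1F 6A.
Read back as little-endian, the first byte is least significant, giving 0x6A1F8F3E.
0x6A1F8F3E = 1780453182.

1780453182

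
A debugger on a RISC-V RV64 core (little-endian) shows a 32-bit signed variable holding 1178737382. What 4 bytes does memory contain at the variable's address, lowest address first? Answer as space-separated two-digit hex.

1178737382 in hexadecimal, padded to 32 bits, is 0x46421AE6.
Split into bytes (most-significant first): 46 42 1A E6.
Little-endian: lowest address holds the least-significant byte.
So at ascending addresses the bytes are E6 1A 42 46.

E6 1A 42 46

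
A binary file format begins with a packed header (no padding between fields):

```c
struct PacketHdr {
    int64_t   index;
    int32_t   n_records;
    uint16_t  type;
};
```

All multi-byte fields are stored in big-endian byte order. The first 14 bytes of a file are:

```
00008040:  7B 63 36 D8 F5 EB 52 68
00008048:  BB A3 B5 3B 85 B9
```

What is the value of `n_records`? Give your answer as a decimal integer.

-1146899141

`n_records` follows `index` (8 bytes), so it starts at byte offset 8 and occupies 4 bytes.
Bytes at offsets 8..11: BB A3 B5 3B.
Big-endian: lowest address holds the most-significant byte.
The bytes are already most-significant first: 0xBBA3B53B.
Top bit is set, so as a signed 32-bit value this is 0xBBA3B53B − 2^32 = -1146899141.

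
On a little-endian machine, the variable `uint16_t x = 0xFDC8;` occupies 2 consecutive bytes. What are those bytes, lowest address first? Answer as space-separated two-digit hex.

C8 FD

Split into bytes (most-significant first): FD C8.
In little-endian order the low byte comes first in memory.
So at ascending addresses the bytes are C8 FD.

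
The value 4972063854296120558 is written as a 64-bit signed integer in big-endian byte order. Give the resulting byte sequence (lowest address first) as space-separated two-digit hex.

45 00 51 BB 7B E1 3C EE

4972063854296120558 in hexadecimal, padded to 64 bits, is 0x450051BB7BE13CEE.
Split into bytes (most-significant first): 45 00 51 BB 7B E1 3C EE.
Big-endian stores the most-significant byte at the lowest address.
So the memory order matches the most-significant-first order: 45 00 51 BB 7B E1 3C EE.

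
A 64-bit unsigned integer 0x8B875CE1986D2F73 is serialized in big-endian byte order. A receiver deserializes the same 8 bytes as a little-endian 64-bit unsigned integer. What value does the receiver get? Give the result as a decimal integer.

8299973141650507659

Stored big-endian, the bytes at ascending addresses are 8B 87 5C E1 98 6D 2F 73.
Read back as little-endian, the first byte is least significant, giving 0x732F6D98E15C878B.
0x732F6D98E15C878B = 8299973141650507659.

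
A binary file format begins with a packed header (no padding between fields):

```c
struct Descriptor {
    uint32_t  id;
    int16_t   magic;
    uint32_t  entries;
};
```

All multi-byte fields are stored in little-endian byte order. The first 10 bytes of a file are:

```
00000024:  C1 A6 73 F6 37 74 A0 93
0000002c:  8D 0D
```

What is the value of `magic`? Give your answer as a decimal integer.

29751

`magic` follows `id` (4 bytes), so it starts at byte offset 4 and occupies 2 bytes.
Bytes at offsets 4..5: 37 74.
Little-endian: lowest address holds the least-significant byte.
Reassemble most-significant byte first: 74 37 → 0x7437.
0x7437 = 29751.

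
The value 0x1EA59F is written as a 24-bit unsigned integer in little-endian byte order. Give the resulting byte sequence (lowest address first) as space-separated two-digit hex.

Split into bytes (most-significant first): 1E A5 9F.
Little-endian stores the least-significant byte at the lowest address.
So at ascending addresses the bytes are 9F A5 1E.

9F A5 1E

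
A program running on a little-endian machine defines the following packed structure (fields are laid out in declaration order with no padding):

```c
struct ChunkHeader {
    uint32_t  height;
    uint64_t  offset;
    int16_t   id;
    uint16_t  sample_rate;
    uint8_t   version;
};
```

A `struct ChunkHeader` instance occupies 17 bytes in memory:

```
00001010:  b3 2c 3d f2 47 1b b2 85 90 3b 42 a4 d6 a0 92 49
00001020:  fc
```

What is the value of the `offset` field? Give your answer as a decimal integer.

11836088262587456327

`offset` follows `height` (4 bytes), so it starts at byte offset 4 and occupies 8 bytes.
Bytes at offsets 4..11: 47 1B B2 85 90 3B 42 A4.
Little-endian stores the least-significant byte at the lowest address.
Reassemble most-significant byte first: A4 42 3B 90 85 B2 1B 47 → 0xA4423B9085B21B47.
0xA4423B9085B21B47 = 11836088262587456327.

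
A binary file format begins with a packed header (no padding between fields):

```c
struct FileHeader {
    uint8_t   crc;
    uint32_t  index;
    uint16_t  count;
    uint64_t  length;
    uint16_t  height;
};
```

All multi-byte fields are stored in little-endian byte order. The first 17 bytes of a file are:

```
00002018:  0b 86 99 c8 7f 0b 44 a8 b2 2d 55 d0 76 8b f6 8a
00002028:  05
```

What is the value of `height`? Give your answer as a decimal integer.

1418

`height` follows `crc` (1 B), `index` (4 B), `count` (2 B), `length` (8 B), so it starts at offset 1 + 4 + 2 + 8 = 15 and occupies 2 bytes.
Bytes at offsets 15..16: 8A 05.
In little-endian order the low byte comes first in memory.
Reassemble most-significant byte first: 05 8A → 0x058A.
0x058A = 1418.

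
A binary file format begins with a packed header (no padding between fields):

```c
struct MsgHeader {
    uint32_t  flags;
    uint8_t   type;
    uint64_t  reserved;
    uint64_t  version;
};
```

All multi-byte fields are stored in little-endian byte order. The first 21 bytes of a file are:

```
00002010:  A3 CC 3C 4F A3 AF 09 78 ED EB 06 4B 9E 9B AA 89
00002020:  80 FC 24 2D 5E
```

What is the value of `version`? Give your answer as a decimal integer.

`version` follows `flags` (4 B), `type` (1 B), `reserved` (8 B), so it starts at offset 4 + 1 + 8 = 13 and occupies 8 bytes.
Bytes at offsets 13..20: 9B AA 89 80 FC 24 2D 5E.
Little-endian stores the least-significant byte at the lowest address.
Reassemble most-significant byte first: 5E 2D 24 FC 80 89 AA 9B → 0x5E2D24FC8089AA9B.
0x5E2D24FC8089AA9B = 6786120880424069787.

6786120880424069787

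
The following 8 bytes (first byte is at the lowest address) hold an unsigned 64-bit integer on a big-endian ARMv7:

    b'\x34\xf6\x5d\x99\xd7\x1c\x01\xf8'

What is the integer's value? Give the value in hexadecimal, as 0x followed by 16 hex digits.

0x34F65D99D71C01F8

Big-endian stores the most-significant byte at the lowest address.
The bytes are already most-significant first: 0x34F65D99D71C01F8.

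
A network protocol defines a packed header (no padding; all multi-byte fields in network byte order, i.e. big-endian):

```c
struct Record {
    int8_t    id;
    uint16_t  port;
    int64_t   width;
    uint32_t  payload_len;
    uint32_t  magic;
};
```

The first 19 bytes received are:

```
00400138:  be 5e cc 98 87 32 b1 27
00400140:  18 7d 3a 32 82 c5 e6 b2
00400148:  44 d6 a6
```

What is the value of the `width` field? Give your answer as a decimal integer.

-7455934921642050246

`width` follows `id` (1 B), `port` (2 B), so it starts at offset 1 + 2 = 3 and occupies 8 bytes.
Bytes at offsets 3..10: 98 87 32 B1 27 18 7D 3A.
In big-endian order the high byte comes first in memory.
The bytes are already most-significant first: 0x988732B127187D3A.
Top bit is set, so as a signed 64-bit value this is 0x988732B127187D3A − 2^64 = -7455934921642050246.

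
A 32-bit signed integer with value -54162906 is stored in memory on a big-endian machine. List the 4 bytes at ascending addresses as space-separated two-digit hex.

Two's complement of -54162906 in 32 bits: 54162906 = 0x033A75DA; invert → 0xFCC58A25; add 1 → 0xFCC58A26.
Split into bytes (most-significant first): FC C5 8A 26.
Big-endian: lowest address holds the most-significant byte.
So the memory order matches the most-significant-first order: FC C5 8A 26.

FC C5 8A 26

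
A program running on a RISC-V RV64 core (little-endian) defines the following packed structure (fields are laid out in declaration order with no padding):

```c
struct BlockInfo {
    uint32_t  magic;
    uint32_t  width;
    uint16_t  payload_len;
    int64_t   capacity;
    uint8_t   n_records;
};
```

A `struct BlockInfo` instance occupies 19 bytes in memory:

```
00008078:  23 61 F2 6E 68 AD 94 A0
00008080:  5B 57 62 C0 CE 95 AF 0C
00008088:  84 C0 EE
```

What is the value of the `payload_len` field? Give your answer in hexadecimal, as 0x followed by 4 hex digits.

`payload_len` follows `magic` (4 B), `width` (4 B), so it starts at offset 4 + 4 = 8 and occupies 2 bytes.
Bytes at offsets 8..9: 5B 57.
Little-endian stores the least-significant byte at the lowest address.
Reassemble most-significant byte first: 57 5B → 0x575B.

0x575B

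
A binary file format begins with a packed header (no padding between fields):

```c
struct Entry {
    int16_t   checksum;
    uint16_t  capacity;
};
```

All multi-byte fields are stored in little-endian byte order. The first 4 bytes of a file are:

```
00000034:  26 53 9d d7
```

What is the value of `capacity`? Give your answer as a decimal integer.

55197

`capacity` follows `checksum` (2 bytes), so it starts at byte offset 2 and occupies 2 bytes.
Bytes at offsets 2..3: 9D D7.
In little-endian order the low byte comes first in memory.
Reassemble most-significant byte first: D7 9D → 0xD79D.
0xD79D = 55197.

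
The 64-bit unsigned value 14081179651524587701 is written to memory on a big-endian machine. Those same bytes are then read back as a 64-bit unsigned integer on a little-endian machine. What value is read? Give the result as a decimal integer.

13110141978667281091

14081179651524587701 in 64-bit hexadecimal is 0xC36A6649AB94F0B5.
Stored big-endian, the bytes at ascending addresses are C3 6A 66 49 AB 94 F0 B5.
Read back as little-endian, the first byte is least significant, giving 0xB5F094AB49666AC3.
0xB5F094AB49666AC3 = 13110141978667281091.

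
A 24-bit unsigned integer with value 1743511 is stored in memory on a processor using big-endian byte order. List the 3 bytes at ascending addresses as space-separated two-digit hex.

1A 9A 97

1743511 in hexadecimal, padded to 24 bits, is 0x1A9A97.
Split into bytes (most-significant first): 1A 9A 97.
Big-endian stores the most-significant byte at the lowest address.
So the memory order matches the most-significant-first order: 1A 9A 97.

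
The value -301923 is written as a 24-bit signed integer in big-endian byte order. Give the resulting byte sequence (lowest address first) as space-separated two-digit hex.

FB 64 9D

Two's complement of -301923 in 24 bits: 301923 = 0x049B63; invert → 0xFB649C; add 1 → 0xFB649D.
Split into bytes (most-significant first): FB 64 9D.
Big-endian: lowest address holds the most-significant byte.
So the memory order matches the most-significant-first order: FB 64 9D.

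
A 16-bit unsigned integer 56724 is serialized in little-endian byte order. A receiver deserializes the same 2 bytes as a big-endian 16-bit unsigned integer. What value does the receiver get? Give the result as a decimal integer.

38109

56724 in 16-bit hexadecimal is 0xDD94.
Stored little-endian, the bytes at ascending addresses are 94 DD.
Read back as big-endian, the last byte is least significant, giving 0x94DD.
0x94DD = 38109.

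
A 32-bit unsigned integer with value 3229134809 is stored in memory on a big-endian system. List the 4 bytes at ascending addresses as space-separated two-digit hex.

3229134809 in hexadecimal, padded to 32 bits, is 0xC078AFD9.
Split into bytes (most-significant first): C0 78 AF D9.
In big-endian order the high byte comes first in memory.
So the memory order matches the most-significant-first order: C0 78 AF D9.

C0 78 AF D9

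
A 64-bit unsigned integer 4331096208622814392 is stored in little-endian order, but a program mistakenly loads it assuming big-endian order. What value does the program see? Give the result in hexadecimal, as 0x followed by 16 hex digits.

4331096208622814392 in 64-bit hexadecimal is 0x3C1B250DFB0104B8.
Stored little-endian, the bytes at ascending addresses are B8 04 01 FB 0D 25 1B 3C.
Read back as big-endian, the last byte is least significant, giving 0xB80401FB0D251B3C.

0xB80401FB0D251B3C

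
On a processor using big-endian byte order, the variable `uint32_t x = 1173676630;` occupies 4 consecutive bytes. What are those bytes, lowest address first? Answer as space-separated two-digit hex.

45 F4 E2 56

1173676630 in hexadecimal, padded to 32 bits, is 0x45F4E256.
Split into bytes (most-significant first): 45 F4 E2 56.
Big-endian stores the most-significant byte at the lowest address.
So the memory order matches the most-significant-first order: 45 F4 E2 56.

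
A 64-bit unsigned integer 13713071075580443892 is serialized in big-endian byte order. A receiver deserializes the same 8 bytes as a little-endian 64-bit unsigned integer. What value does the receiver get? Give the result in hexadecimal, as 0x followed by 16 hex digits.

13713071075580443892 in 64-bit hexadecimal is 0xBE4E9D7CFFA7FCF4.
Stored big-endian, the bytes at ascending addresses are BE 4E 9D 7C FF A7 FC F4.
Read back as little-endian, the first byte is least significant, giving 0xF4FCA7FF7C9D4EBE.

0xF4FCA7FF7C9D4EBE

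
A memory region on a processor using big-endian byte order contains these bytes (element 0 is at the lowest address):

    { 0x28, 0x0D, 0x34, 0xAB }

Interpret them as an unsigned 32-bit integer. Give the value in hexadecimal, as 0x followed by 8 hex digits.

0x280D34AB

In big-endian order the high byte comes first in memory.
The bytes are already most-significant first: 0x280D34AB.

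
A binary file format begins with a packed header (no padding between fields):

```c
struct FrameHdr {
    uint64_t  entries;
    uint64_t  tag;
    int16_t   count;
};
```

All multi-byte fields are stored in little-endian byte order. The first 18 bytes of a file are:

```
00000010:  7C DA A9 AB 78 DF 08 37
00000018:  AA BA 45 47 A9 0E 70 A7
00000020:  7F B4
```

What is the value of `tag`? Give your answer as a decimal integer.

12065159521933572778

`tag` follows `entries` (8 bytes), so it starts at byte offset 8 and occupies 8 bytes.
Bytes at offsets 8..15: AA BA 45 47 A9 0E 70 A7.
In little-endian order the low byte comes first in memory.
Reassemble most-significant byte first: A7 70 0E A9 47 45 BA AA → 0xA7700EA94745BAAA.
0xA7700EA94745BAAA = 12065159521933572778.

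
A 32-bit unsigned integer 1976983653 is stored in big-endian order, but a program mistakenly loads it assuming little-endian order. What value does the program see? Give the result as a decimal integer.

1976983653 in 32-bit hexadecimal is 0x75D66065.
Stored big-endian, the bytes at ascending addresses are 75 D6 60 65.
Read back as little-endian, the first byte is least significant, giving 0x6560D675.
0x6560D675 = 1700845173.

1700845173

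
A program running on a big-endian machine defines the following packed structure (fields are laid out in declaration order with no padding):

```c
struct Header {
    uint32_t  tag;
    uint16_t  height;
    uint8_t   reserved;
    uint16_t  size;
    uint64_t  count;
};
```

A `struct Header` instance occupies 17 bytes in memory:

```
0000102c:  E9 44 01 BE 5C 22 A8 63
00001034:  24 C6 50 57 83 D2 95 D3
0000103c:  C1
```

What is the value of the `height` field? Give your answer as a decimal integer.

`height` follows `tag` (4 bytes), so it starts at byte offset 4 and occupies 2 bytes.
Bytes at offsets 4..5: 5C 22.
Big-endian stores the most-significant byte at the lowest address.
The bytes are already most-significant first: 0x5C22.
0x5C22 = 23586.

23586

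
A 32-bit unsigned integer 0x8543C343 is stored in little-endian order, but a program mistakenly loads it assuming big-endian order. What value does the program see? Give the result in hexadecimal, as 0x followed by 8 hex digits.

Stored little-endian, the bytes at ascending addresses are 43 C3 43 85.
Read back as big-endian, the last byte is least significant, giving 0x43C34385.

0x43C34385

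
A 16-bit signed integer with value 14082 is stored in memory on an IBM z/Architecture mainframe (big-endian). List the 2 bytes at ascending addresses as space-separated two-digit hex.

37 02

14082 in hexadecimal, padded to 16 bits, is 0x3702.
Split into bytes (most-significant first): 37 02.
Big-endian: lowest address holds the most-significant byte.
So the memory order matches the most-significant-first order: 37 02.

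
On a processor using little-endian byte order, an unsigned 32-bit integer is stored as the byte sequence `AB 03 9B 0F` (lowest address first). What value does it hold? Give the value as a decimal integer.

Little-endian stores the least-significant byte at the lowest address.
Reassemble most-significant byte first: 0F 9B 03 AB → 0x0F9B03AB.
0x0F9B03AB = 261817259.

261817259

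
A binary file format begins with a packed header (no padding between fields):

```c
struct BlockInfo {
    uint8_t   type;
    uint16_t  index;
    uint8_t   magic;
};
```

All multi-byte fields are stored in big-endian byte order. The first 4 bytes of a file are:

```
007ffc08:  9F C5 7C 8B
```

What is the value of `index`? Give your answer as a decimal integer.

50556

`index` follows `type` (1 byte), so it starts at byte offset 1 and occupies 2 bytes.
Bytes at offsets 1..2: C5 7C.
Big-endian stores the most-significant byte at the lowest address.
The bytes are already most-significant first: 0xC57C.
0xC57C = 50556.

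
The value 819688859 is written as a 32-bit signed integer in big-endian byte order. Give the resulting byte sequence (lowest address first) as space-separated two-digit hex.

30 DB 75 9B

819688859 in hexadecimal, padded to 32 bits, is 0x30DB759B.
Split into bytes (most-significant first): 30 DB 75 9B.
Big-endian stores the most-significant byte at the lowest address.
So the memory order matches the most-significant-first order: 30 DB 75 9B.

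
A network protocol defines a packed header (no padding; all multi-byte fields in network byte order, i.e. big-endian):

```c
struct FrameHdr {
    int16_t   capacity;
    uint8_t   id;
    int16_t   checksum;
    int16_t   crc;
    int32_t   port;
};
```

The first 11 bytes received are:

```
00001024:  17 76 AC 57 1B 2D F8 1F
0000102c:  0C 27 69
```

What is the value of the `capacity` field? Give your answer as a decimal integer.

6006

`capacity` is the first field, at byte offset 0, occupying 2 bytes.
Bytes at offsets 0..1: 17 76.
Big-endian: lowest address holds the most-significant byte.
The bytes are already most-significant first: 0x1776.
0x1776 = 6006.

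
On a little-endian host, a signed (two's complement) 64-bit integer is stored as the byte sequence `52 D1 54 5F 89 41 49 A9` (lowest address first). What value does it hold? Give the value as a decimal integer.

-6248390949734133422

In little-endian order the low byte comes first in memory.
Reassemble most-significant byte first: A9 49 41 89 5F 54 D1 52 → 0xA94941895F54D152.
Top bit is set, so as a signed 64-bit value this is 0xA94941895F54D152 − 2^64 = -6248390949734133422.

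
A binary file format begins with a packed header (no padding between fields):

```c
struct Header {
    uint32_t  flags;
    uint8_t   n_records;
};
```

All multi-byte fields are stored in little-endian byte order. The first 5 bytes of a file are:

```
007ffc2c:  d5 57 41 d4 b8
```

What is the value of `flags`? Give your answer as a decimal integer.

3561052117

`flags` is the first field, at byte offset 0, occupying 4 bytes.
Bytes at offsets 0..3: D5 57 41 D4.
In little-endian order the low byte comes first in memory.
Reassemble most-significant byte first: D4 41 57 D5 → 0xD44157D5.
0xD44157D5 = 3561052117.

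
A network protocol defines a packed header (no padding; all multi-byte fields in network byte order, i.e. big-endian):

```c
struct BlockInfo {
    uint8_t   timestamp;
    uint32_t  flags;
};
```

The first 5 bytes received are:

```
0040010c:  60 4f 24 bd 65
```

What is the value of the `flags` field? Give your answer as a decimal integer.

`flags` follows `timestamp` (1 byte), so it starts at byte offset 1 and occupies 4 bytes.
Bytes at offsets 1..4: 4F 24 BD 65.
Big-endian stores the most-significant byte at the lowest address.
The bytes are already most-significant first: 0x4F24BD65.
0x4F24BD65 = 1327807845.

1327807845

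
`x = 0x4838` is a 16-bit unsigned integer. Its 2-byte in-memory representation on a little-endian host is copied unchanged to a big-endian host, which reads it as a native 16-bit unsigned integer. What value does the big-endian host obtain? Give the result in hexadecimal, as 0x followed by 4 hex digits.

Stored little-endian, the bytes at ascending addresses are 38 48.
Read back as big-endian, the last byte is least significant, giving 0x3848.

0x3848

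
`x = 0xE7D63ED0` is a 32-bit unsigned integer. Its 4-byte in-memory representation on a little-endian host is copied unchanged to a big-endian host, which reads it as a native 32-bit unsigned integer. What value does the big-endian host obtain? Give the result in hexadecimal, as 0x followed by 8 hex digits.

Stored little-endian, the bytes at ascending addresses are D0 3E D6 E7.
Read back as big-endian, the last byte is least significant, giving 0xD03ED6E7.

0xD03ED6E7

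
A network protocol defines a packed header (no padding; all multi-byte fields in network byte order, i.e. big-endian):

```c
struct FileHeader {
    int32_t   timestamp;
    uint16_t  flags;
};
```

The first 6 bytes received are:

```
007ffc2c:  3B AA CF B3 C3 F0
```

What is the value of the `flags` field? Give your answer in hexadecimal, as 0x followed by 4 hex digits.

`flags` follows `timestamp` (4 bytes), so it starts at byte offset 4 and occupies 2 bytes.
Bytes at offsets 4..5: C3 F0.
Big-endian: lowest address holds the most-significant byte.
The bytes are already most-significant first: 0xC3F0.

0xC3F0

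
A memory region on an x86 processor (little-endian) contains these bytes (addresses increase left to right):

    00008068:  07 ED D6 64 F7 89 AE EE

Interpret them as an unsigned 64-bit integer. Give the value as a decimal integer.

17198835722616237319

In little-endian order the low byte comes first in memory.
Reassemble most-significant byte first: EE AE 89 F7 64 D6 ED 07 → 0xEEAE89F764D6ED07.
0xEEAE89F764D6ED07 = 17198835722616237319.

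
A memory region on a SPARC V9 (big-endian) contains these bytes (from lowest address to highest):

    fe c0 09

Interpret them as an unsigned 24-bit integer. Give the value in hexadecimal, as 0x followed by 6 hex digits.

0xFEC009

Big-endian: lowest address holds the most-significant byte.
The bytes are already most-significant first: 0xFEC009.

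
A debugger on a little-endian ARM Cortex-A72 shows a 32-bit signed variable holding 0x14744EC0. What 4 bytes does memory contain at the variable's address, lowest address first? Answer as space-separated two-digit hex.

C0 4E 74 14

Split into bytes (most-significant first): 14 74 4E C0.
In little-endian order the low byte comes first in memory.
So at ascending addresses the bytes are C0 4E 74 14.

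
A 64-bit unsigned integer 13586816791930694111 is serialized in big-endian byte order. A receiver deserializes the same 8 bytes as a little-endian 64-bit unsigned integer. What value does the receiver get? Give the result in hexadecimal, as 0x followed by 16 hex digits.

0xDF6957DFE2118EBC

13586816791930694111 in 64-bit hexadecimal is 0xBC8E11E2DF5769DF.
Stored big-endian, the bytes at ascending addresses are BC 8E 11 E2 DF 57 69 DF.
Read back as little-endian, the first byte is least significant, giving 0xDF6957DFE2118EBC.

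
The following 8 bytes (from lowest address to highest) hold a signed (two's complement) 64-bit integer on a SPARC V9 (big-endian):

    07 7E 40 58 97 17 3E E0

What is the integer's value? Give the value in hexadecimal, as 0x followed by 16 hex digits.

Big-endian: lowest address holds the most-significant byte.
The bytes are already most-significant first: 0x077E405897173EE0.

0x077E405897173EE0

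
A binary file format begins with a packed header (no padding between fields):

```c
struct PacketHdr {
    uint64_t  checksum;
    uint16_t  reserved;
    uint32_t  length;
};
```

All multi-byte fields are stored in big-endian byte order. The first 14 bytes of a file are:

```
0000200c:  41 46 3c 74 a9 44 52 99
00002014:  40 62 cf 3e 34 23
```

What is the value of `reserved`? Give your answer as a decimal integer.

`reserved` follows `checksum` (8 bytes), so it starts at byte offset 8 and occupies 2 bytes.
Bytes at offsets 8..9: 40 62.
In big-endian order the high byte comes first in memory.
The bytes are already most-significant first: 0x4062.
0x4062 = 16482.

16482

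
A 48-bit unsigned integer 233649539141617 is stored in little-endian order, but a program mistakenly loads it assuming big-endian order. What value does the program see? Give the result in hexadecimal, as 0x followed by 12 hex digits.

0xF14FC8C580D4

233649539141617 in 48-bit hexadecimal is 0xD480C5C84FF1.
Stored little-endian, the bytes at ascending addresses are F1 4F C8 C5 80 D4.
Read back as big-endian, the last byte is least significant, giving 0xF14FC8C580D4.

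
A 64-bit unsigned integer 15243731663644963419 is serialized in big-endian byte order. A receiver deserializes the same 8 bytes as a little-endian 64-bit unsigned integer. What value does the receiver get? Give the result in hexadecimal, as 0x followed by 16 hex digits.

15243731663644963419 in 64-bit hexadecimal is 0xD38C9D2EEEEEB25B.
Stored big-endian, the bytes at ascending addresses are D3 8C 9D 2E EE EE B2 5B.
Read back as little-endian, the first byte is least significant, giving 0x5BB2EEEE2E9D8CD3.

0x5BB2EEEE2E9D8CD3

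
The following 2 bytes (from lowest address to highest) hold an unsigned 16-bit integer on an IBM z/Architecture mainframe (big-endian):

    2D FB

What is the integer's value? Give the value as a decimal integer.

In big-endian order the high byte comes first in memory.
The bytes are already most-significant first: 0x2DFB.
0x2DFB = 11771.

11771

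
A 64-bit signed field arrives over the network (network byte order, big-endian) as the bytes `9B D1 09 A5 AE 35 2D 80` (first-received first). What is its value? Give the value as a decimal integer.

Big-endian: lowest address holds the most-significant byte.
The bytes are already most-significant first: 0x9BD109A5AE352D80.
Top bit is set, so as a signed 64-bit value this is 0x9BD109A5AE352D80 − 2^64 = -7218978120501219968.

-7218978120501219968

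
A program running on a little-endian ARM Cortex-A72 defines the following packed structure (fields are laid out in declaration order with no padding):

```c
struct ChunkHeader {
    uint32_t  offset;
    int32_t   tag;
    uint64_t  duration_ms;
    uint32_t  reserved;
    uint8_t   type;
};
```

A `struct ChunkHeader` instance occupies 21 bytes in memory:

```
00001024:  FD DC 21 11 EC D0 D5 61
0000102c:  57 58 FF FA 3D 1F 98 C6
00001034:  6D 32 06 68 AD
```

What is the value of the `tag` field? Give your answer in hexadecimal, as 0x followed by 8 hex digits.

0x61D5D0EC

`tag` follows `offset` (4 bytes), so it starts at byte offset 4 and occupies 4 bytes.
Bytes at offsets 4..7: EC D0 D5 61.
Little-endian stores the least-significant byte at the lowest address.
Reassemble most-significant byte first: 61 D5 D0 EC → 0x61D5D0EC.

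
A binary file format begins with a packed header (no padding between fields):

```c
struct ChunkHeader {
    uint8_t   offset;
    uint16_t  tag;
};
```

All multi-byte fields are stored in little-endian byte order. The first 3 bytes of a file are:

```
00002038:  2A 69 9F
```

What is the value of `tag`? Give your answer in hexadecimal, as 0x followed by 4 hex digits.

0x9F69

`tag` follows `offset` (1 byte), so it starts at byte offset 1 and occupies 2 bytes.
Bytes at offsets 1..2: 69 9F.
Little-endian: lowest address holds the least-significant byte.
Reassemble most-significant byte first: 9F 69 → 0x9F69.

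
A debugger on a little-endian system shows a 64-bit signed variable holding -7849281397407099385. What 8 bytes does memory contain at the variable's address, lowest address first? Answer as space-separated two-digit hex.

Two's complement of -7849281397407099385 in 64 bits: 7849281397407099385 = 0x6CEE3FD7FA8829F9; invert → 0x9311C0280577D606; add 1 → 0x9311C0280577D607.
Split into bytes (most-significant first): 93 11 C0 28 05 77 D6 07.
Little-endian: lowest address holds the least-significant byte.
So at ascending addresses the bytes are 07 D6 77 05 28 C0 11 93.

07 D6 77 05 28 C0 11 93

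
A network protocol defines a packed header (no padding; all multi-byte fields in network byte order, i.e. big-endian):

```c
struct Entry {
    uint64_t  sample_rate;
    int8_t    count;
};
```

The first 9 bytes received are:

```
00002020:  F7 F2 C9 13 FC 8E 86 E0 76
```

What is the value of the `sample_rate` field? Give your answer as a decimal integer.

`sample_rate` is the first field, at byte offset 0, occupying 8 bytes.
Bytes at offsets 0..7: F7 F2 C9 13 FC 8E 86 E0.
Big-endian: lowest address holds the most-significant byte.
The bytes are already most-significant first: 0xF7F2C913FC8E86E0.
0xF7F2C913FC8E86E0 = 17866563759410939616.

17866563759410939616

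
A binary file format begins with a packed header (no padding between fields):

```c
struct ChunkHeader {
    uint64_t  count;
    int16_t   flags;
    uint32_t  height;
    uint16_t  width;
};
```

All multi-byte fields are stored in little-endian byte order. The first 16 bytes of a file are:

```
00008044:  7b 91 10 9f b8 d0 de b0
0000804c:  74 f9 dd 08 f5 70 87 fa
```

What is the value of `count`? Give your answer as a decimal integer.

12744853486866305403

`count` is the first field, at byte offset 0, occupying 8 bytes.
Bytes at offsets 0..7: 7B 91 10 9F B8 D0 DE B0.
Little-endian: lowest address holds the least-significant byte.
Reassemble most-significant byte first: B0 DE D0 B8 9F 10 91 7B → 0xB0DED0B89F10917B.
0xB0DED0B89F10917B = 12744853486866305403.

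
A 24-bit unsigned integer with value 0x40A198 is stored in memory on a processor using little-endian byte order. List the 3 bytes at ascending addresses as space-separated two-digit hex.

98 A1 40

Split into bytes (most-significant first): 40 A1 98.
In little-endian order the low byte comes first in memory.
So at ascending addresses the bytes are 98 A1 40.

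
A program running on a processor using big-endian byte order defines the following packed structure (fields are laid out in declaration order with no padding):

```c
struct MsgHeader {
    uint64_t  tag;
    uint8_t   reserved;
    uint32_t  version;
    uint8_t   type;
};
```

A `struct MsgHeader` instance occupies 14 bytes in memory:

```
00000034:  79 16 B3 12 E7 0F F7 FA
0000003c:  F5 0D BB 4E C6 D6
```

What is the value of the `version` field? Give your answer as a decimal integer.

230379206

`version` follows `tag` (8 B), `reserved` (1 B), so it starts at offset 8 + 1 = 9 and occupies 4 bytes.
Bytes at offsets 9..12: 0D BB 4E C6.
Big-endian stores the most-significant byte at the lowest address.
The bytes are already most-significant first: 0x0DBB4EC6.
0x0DBB4EC6 = 230379206.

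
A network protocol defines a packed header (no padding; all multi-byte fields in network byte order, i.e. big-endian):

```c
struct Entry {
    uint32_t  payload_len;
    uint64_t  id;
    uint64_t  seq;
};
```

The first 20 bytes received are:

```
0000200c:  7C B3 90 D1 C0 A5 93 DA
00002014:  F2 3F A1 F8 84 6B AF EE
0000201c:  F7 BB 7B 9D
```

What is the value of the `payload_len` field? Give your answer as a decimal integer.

`payload_len` is the first field, at byte offset 0, occupying 4 bytes.
Bytes at offsets 0..3: 7C B3 90 D1.
Big-endian stores the most-significant byte at the lowest address.
The bytes are already most-significant first: 0x7CB390D1.
0x7CB390D1 = 2092142801.

2092142801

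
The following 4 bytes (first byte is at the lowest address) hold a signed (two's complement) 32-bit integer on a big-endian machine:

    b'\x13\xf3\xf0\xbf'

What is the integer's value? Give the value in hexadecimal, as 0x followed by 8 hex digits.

0x13F3F0BF

Big-endian stores the most-significant byte at the lowest address.
The bytes are already most-significant first: 0x13F3F0BF.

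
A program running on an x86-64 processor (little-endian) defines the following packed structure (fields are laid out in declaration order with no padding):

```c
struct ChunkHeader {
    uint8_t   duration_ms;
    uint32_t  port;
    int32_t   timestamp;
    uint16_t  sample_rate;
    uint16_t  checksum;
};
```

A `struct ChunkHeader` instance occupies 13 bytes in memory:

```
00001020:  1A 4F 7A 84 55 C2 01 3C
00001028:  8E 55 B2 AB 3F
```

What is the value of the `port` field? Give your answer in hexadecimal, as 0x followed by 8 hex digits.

`port` follows `duration_ms` (1 byte), so it starts at byte offset 1 and occupies 4 bytes.
Bytes at offsets 1..4: 4F 7A 84 55.
Little-endian: lowest address holds the least-significant byte.
Reassemble most-significant byte first: 55 84 7A 4F → 0x55847A4F.

0x55847A4F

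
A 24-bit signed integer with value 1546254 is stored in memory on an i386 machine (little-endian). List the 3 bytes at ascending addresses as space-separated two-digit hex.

1546254 in hexadecimal, padded to 24 bits, is 0x17980E.
Split into bytes (most-significant first): 17 98 0E.
Little-endian stores the least-significant byte at the lowest address.
So at ascending addresses the bytes are 0E 98 17.

0E 98 17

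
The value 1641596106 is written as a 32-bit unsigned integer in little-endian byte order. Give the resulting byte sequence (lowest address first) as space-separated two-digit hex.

CA C4 D8 61

1641596106 in hexadecimal, padded to 32 bits, is 0x61D8C4CA.
Split into bytes (most-significant first): 61 D8 C4 CA.
Little-endian stores the least-significant byte at the lowest address.
So at ascending addresses the bytes are CA C4 D8 61.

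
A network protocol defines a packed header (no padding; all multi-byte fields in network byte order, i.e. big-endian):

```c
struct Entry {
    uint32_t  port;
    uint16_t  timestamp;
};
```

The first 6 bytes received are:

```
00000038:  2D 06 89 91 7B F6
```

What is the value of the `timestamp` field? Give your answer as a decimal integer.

31734

`timestamp` follows `port` (4 bytes), so it starts at byte offset 4 and occupies 2 bytes.
Bytes at offsets 4..5: 7B F6.
In big-endian order the high byte comes first in memory.
The bytes are already most-significant first: 0x7BF6.
0x7BF6 = 31734.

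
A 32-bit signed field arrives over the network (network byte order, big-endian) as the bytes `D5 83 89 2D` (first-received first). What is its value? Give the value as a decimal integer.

-712799955

Big-endian: lowest address holds the most-significant byte.
The bytes are already most-significant first: 0xD583892D.
Top bit is set, so as a signed 32-bit value this is 0xD583892D − 2^32 = -712799955.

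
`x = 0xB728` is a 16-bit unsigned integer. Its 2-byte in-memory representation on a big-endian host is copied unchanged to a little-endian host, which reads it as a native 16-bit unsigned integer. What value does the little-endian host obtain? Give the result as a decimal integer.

Stored big-endian, the bytes at ascending addresses are B7 28.
Read back as little-endian, the first byte is least significant, giving 0x28B7.
0x28B7 = 10423.

10423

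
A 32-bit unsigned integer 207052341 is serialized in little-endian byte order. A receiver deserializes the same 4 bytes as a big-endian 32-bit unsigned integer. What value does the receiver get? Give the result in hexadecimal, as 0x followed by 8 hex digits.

0x355E570C

207052341 in 32-bit hexadecimal is 0x0C575E35.
Stored little-endian, the bytes at ascending addresses are 35 5E 57 0C.
Read back as big-endian, the last byte is least significant, giving 0x355E570C.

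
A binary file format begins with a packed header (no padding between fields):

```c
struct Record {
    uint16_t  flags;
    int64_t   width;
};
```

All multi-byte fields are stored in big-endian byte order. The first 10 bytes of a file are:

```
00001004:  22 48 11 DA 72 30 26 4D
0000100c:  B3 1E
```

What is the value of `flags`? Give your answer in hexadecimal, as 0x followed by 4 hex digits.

0x2248

`flags` is the first field, at byte offset 0, occupying 2 bytes.
Bytes at offsets 0..1: 22 48.
Big-endian: lowest address holds the most-significant byte.
The bytes are already most-significant first: 0x2248.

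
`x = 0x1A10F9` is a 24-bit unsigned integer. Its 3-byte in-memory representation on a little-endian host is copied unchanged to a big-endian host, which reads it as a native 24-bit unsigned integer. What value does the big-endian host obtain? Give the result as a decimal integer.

16322586

Stored little-endian, the bytes at ascending addresses are F9 10 1A.
Read back as big-endian, the last byte is least significant, giving 0xF9101A.
0xF9101A = 16322586.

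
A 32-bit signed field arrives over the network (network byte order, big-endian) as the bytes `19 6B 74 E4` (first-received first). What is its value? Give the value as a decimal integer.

Big-endian stores the most-significant byte at the lowest address.
The bytes are already most-significant first: 0x196B74E4.
0x196B74E4 = 426472676.

426472676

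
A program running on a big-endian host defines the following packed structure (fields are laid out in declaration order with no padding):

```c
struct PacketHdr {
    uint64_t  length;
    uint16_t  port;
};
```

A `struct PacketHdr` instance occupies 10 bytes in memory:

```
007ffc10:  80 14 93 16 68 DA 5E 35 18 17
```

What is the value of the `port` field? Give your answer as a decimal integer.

`port` follows `length` (8 bytes), so it starts at byte offset 8 and occupies 2 bytes.
Bytes at offsets 8..9: 18 17.
In big-endian order the high byte comes first in memory.
The bytes are already most-significant first: 0x1817.
0x1817 = 6167.

6167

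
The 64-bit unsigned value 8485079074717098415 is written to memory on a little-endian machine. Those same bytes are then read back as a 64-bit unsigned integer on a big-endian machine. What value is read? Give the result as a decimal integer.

12673582811753398645

8485079074717098415 in 64-bit hexadecimal is 0x75C10E766B9CE1AF.
Stored little-endian, the bytes at ascending addresses are AF E1 9C 6B 76 0E C1 75.
Read back as big-endian, the last byte is least significant, giving 0xAFE19C6B760EC175.
0xAFE19C6B760EC175 = 12673582811753398645.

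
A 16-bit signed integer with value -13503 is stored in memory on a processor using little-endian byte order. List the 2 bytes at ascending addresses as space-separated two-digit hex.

Two's complement of -13503 in 16 bits: 13503 = 0x34BF; invert → 0xCB40; add 1 → 0xCB41.
Split into bytes (most-significant first): CB 41.
In little-endian order the low byte comes first in memory.
So at ascending addresses the bytes are 41 CB.

41 CB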